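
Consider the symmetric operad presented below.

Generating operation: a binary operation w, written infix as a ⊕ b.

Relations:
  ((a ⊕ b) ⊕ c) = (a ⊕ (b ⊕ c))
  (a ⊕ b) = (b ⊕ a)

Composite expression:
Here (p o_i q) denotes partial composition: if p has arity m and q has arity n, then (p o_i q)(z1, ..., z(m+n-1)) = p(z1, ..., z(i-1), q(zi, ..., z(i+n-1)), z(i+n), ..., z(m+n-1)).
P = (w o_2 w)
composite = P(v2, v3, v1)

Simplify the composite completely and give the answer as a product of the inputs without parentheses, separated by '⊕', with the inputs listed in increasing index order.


Key point: w commutes, so take the v-inputs in any fixed order.
(v3 ⊕ v1) reduces to v3 ⊕ v1
(v2 ⊕ (v3 ⊕ v1)) reduces to v2 ⊕ v3 ⊕ v1
reordering the factors by index: v1 ⊕ v2 ⊕ v3

v1 ⊕ v2 ⊕ v3


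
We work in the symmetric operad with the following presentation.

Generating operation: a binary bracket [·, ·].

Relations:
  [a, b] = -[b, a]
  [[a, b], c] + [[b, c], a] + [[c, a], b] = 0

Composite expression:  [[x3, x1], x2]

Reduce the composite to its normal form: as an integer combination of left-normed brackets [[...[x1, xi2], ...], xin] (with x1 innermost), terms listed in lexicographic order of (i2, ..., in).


-[[x1, x3], x2]

Expand each bracket as ab - ba; the x1-initial words give the coefficients.
Composite bracket: [[x3, x1], x2]
Under [a, b] = ab - ba we get 4 signed associative words (2^2 = 4).
Words beginning with x1 determine it all:
  the word x1x3x2 carries sign -1 and contributes -[[x1, x3], x2]


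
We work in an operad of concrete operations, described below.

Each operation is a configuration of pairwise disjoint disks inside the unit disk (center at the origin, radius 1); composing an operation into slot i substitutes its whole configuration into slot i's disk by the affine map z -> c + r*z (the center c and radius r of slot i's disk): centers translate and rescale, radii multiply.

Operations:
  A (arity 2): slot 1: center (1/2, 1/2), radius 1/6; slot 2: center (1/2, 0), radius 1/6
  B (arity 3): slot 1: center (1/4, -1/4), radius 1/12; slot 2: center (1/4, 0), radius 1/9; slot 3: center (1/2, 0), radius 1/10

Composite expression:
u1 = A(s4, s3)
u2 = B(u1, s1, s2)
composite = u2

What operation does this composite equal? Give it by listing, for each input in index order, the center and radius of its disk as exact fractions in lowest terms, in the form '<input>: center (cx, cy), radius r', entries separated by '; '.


s1: center (1/4, 0), radius 1/9; s2: center (1/2, 0), radius 1/10; s3: center (7/24, -1/4), radius 1/72; s4: center (7/24, -5/24), radius 1/72

Only the slot chain above each s matters under B; compose those maps.
s4 passes through 2 substitutions, ending at center (7/24, -5/24), radius 1/72
s3 passes through 2 substitutions, ending at center (7/24, -1/4), radius 1/72
s1 passes through 1 substitution, ending at center (1/4, 0), radius 1/9
s2 passes through 1 substitution, ending at center (1/2, 0), radius 1/10


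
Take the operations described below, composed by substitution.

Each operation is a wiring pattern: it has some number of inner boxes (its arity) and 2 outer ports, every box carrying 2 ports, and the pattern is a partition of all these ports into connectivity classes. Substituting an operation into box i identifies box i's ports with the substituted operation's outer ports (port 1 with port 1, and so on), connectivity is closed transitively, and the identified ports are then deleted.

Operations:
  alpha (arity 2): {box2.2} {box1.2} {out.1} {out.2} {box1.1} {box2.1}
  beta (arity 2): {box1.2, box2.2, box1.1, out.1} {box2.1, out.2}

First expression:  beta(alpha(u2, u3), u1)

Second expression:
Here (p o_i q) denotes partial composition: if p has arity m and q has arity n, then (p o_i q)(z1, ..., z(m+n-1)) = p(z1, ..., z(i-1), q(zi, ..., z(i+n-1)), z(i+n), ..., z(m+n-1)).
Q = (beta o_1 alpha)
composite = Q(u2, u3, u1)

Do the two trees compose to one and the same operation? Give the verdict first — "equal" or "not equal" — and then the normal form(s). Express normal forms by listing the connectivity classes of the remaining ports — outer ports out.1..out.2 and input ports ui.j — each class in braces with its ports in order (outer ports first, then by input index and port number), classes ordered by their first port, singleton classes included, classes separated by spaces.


equal; the common form is {out.1, u1.2} {out.2, u1.1} {u2.1} {u2.2} {u3.1} {u3.2}

Reducing the first expression gives {out.1, u1.2} {out.2, u1.1} {u2.1} {u2.2} {u3.1} {u3.2}
Reducing the second expression gives {out.1, u1.2} {out.2, u1.1} {u2.1} {u2.2} {u3.1} {u3.2}
The normal forms match — equal.


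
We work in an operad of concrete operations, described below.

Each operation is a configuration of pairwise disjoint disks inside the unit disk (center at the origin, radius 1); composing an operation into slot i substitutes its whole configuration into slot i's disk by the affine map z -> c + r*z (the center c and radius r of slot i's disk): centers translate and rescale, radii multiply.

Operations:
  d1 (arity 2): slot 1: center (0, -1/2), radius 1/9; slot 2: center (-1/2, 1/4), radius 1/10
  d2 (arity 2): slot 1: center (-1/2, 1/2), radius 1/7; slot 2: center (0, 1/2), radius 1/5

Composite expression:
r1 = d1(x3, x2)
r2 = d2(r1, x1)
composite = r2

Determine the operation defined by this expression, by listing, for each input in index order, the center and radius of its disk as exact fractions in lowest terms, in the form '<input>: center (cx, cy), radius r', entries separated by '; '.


x1: center (0, 1/2), radius 1/5; x2: center (-4/7, 15/28), radius 1/70; x3: center (-1/2, 3/7), radius 1/63

Affine substitution under d2: radii multiply and x-centers shift.
x3: after 2 affine steps, its disk has center (-1/2, 3/7), radius 1/63
x2: after 2 affine steps, its disk has center (-4/7, 15/28), radius 1/70
x1: after 1 affine step, its disk has center (0, 1/2), radius 1/5


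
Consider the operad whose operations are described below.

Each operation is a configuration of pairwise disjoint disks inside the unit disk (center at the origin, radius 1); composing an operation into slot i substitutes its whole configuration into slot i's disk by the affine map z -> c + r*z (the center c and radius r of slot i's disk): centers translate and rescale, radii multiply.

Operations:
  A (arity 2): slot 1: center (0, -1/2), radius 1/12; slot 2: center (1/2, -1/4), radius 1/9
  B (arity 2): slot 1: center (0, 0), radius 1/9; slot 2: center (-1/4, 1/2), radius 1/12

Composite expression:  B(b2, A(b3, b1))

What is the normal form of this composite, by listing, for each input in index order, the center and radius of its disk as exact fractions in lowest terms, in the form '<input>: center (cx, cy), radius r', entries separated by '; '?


Each b-disk chains the slot maps above it in B; radii multiply.
tracing b2 down its 1-map path: center (0, 0), radius 1/9
tracing b3 down its 2-map path: center (-1/4, 11/24), radius 1/144
tracing b1 down its 2-map path: center (-5/24, 23/48), radius 1/108

b1: center (-5/24, 23/48), radius 1/108; b2: center (0, 0), radius 1/9; b3: center (-1/4, 11/24), radius 1/144


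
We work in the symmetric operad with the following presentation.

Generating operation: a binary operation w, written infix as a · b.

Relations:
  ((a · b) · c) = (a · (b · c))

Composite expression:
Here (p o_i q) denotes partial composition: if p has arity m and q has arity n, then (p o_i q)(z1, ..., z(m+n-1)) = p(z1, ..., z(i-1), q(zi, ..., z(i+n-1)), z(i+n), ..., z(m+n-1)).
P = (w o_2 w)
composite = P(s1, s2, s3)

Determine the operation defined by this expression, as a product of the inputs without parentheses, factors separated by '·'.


s1 · s2 · s3

Associativity of w dissolves the nesting; only the s-input order survives.
(s2 · s3) reduces to s2 · s3
(s1 · (s2 · s3)) reduces to s1 · s2 · s3


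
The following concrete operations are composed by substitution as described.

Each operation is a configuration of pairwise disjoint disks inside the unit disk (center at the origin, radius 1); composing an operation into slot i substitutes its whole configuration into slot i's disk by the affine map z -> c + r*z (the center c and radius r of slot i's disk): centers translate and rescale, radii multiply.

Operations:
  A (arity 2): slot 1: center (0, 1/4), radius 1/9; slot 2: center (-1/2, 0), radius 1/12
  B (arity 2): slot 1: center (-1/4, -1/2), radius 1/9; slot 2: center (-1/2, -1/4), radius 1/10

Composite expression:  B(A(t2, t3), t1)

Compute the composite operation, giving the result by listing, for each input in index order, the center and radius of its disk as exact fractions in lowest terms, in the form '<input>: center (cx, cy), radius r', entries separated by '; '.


Below B, radii multiply path by path; the t-disk centers shift.
input t2: applying the 2 nested substitutions gives center (-1/4, -17/36), radius 1/81
input t3: applying the 2 nested substitutions gives center (-11/36, -1/2), radius 1/108
input t1: applying the 1 nested substitution gives center (-1/2, -1/4), radius 1/10

t1: center (-1/2, -1/4), radius 1/10; t2: center (-1/4, -17/36), radius 1/81; t3: center (-11/36, -1/2), radius 1/108


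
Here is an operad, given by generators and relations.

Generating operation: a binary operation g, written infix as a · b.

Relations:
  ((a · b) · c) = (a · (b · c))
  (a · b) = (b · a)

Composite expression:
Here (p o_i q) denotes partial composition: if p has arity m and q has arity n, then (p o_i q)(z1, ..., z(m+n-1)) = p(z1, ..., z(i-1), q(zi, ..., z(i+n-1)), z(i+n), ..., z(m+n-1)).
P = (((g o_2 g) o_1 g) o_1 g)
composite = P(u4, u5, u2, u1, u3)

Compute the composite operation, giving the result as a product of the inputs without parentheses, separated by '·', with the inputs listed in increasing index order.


With g associative and commutative, the u-input set is all that matters.
(u4 · u5) flattens to u4 · u5
((u4 · u5) · u2) flattens to u4 · u5 · u2
(u1 · u3) flattens to u1 · u3
(((u4 · u5) · u2) · (u1 · u3)) flattens to u4 · u5 · u2 · u1 · u3
commutativity sorts the factors: u1 · u2 · u3 · u4 · u5

u1 · u2 · u3 · u4 · u5


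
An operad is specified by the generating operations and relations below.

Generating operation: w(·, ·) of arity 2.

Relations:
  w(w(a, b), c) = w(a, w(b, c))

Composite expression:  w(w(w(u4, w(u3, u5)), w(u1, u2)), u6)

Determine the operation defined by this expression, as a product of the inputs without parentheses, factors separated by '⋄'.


The w-tree's shape is irrelevant; the u-reading-order decides.
w(u3, u5) linearizes to u3 ⋄ u5
w(u4, w(u3, u5)) linearizes to u4 ⋄ u3 ⋄ u5
w(u1, u2) linearizes to u1 ⋄ u2
w(w(u4, w(u3, u5)), w(u1, u2)) linearizes to u4 ⋄ u3 ⋄ u5 ⋄ u1 ⋄ u2
w(w(w(u4, w(u3, u5)), w(u1, u2)), u6) linearizes to u4 ⋄ u3 ⋄ u5 ⋄ u1 ⋄ u2 ⋄ u6

u4 ⋄ u3 ⋄ u5 ⋄ u1 ⋄ u2 ⋄ u6


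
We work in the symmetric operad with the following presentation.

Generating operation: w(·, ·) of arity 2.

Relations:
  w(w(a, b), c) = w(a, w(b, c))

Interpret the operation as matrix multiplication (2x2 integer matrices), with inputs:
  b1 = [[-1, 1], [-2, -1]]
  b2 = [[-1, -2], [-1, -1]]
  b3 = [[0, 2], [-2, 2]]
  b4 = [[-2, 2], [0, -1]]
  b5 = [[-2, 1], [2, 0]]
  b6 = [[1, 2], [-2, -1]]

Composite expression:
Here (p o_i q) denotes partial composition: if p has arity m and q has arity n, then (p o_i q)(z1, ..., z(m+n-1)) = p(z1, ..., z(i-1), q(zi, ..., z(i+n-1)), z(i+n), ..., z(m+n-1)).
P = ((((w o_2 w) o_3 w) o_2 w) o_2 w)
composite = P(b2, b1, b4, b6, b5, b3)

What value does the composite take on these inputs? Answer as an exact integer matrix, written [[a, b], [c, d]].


[[56, -60], [36, -36]]


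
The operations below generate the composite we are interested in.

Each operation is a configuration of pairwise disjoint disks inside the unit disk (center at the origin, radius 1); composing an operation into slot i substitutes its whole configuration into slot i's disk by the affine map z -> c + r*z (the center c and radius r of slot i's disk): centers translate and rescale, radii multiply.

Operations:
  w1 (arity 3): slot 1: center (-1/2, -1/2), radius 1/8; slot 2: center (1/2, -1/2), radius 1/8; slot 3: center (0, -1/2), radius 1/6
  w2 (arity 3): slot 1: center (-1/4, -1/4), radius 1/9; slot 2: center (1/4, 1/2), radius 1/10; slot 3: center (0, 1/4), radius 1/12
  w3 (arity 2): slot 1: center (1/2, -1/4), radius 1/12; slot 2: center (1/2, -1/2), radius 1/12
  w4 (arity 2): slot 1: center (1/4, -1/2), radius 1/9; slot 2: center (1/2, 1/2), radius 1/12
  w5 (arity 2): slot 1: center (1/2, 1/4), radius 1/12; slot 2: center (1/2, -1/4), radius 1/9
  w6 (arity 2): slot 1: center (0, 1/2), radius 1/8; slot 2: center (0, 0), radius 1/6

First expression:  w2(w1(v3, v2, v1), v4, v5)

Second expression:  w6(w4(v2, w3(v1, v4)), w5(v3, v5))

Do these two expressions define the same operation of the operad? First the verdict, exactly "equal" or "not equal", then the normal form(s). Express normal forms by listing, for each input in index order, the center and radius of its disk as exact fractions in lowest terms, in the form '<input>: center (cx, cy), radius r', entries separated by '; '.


not equal; the first gives v1: center (-1/4, -11/36), radius 1/54; v2: center (-7/36, -11/36), radius 1/72; v3: center (-11/36, -11/36), radius 1/72; v4: center (1/4, 1/2), radius 1/10; v5: center (0, 1/4), radius 1/12 and the second v1: center (13/192, 215/384), radius 1/1152; v2: center (1/32, 7/16), radius 1/72; v3: center (1/12, 1/24), radius 1/72; v4: center (13/192, 107/192), radius 1/1152; v5: center (1/12, -1/24), radius 1/54

Reducing the first expression gives v1: center (-1/4, -11/36), radius 1/54; v2: center (-7/36, -11/36), radius 1/72; v3: center (-11/36, -11/36), radius 1/72; v4: center (1/4, 1/2), radius 1/10; v5: center (0, 1/4), radius 1/12
Reducing the second expression gives v1: center (13/192, 215/384), radius 1/1152; v2: center (1/32, 7/16), radius 1/72; v3: center (1/12, 1/24), radius 1/72; v4: center (13/192, 107/192), radius 1/1152; v5: center (1/12, -1/24), radius 1/54
The forms do not match — not equal.


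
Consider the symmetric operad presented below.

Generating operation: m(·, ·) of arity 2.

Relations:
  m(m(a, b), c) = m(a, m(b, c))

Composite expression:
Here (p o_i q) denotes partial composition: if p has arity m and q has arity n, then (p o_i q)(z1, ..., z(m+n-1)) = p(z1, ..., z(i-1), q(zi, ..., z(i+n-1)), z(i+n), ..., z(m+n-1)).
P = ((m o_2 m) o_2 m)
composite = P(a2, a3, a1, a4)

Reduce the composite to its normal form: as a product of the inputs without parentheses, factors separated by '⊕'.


a2 ⊕ a3 ⊕ a1 ⊕ a4

Every regrouping of m is equal, so read the a-inputs in written order.
m(a3, a1) spells out as a3 ⊕ a1
m(m(a3, a1), a4) spells out as a3 ⊕ a1 ⊕ a4
m(a2, m(m(a3, a1), a4)) spells out as a2 ⊕ a3 ⊕ a1 ⊕ a4


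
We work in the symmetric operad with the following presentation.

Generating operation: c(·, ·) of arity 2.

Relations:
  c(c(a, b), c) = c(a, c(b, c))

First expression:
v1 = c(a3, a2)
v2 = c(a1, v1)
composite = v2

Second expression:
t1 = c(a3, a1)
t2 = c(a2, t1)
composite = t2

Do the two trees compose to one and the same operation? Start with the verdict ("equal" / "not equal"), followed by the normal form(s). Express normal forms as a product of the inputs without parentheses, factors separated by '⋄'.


In normal form, the first expression is a1 ⋄ a3 ⋄ a2
In normal form, the second expression is a2 ⋄ a3 ⋄ a1
The normal forms differ: not equal.

not equal; first: a1 ⋄ a3 ⋄ a2; second: a2 ⋄ a3 ⋄ a1


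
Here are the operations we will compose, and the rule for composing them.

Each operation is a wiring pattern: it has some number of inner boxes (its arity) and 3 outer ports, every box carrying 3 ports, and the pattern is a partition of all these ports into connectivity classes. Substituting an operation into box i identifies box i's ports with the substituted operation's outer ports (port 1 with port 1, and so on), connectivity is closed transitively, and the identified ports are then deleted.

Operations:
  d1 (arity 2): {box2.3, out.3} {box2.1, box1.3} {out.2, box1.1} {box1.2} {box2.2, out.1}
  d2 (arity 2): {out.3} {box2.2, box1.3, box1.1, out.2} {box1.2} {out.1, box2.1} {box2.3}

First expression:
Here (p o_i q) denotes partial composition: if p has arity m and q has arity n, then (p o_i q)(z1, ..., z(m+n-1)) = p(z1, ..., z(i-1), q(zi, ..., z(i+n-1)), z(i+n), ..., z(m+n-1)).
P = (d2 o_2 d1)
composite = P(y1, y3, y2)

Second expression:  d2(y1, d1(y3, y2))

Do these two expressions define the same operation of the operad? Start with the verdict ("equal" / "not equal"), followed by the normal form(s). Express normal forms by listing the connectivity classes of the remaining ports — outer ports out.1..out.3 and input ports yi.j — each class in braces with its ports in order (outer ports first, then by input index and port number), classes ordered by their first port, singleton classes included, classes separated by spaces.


The first composite normalizes to {out.1, y2.2} {out.2, y1.1, y1.3, y3.1} {out.3} {y1.2} {y2.1, y3.3} {y2.3} {y3.2}
The second composite normalizes to {out.1, y2.2} {out.2, y1.1, y1.3, y3.1} {out.3} {y1.2} {y2.1, y3.3} {y2.3} {y3.2}
Same normal form: equal.

equal — both sides give {out.1, y2.2} {out.2, y1.1, y1.3, y3.1} {out.3} {y1.2} {y2.1, y3.3} {y2.3} {y3.2}


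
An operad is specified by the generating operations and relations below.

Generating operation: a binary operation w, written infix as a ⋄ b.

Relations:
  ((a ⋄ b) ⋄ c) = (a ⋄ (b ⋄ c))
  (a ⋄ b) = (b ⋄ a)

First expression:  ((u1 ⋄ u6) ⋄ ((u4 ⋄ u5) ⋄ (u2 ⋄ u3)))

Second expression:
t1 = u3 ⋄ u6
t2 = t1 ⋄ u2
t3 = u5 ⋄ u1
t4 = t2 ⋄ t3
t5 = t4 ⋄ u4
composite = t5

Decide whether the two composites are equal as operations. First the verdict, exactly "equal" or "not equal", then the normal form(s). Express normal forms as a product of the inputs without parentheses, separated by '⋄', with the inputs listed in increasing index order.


equal — both sides give u1 ⋄ u2 ⋄ u3 ⋄ u4 ⋄ u5 ⋄ u6

The first expression reduces to u1 ⋄ u2 ⋄ u3 ⋄ u4 ⋄ u5 ⋄ u6
The second expression reduces to u1 ⋄ u2 ⋄ u3 ⋄ u4 ⋄ u5 ⋄ u6
Both agree, so they are equal.


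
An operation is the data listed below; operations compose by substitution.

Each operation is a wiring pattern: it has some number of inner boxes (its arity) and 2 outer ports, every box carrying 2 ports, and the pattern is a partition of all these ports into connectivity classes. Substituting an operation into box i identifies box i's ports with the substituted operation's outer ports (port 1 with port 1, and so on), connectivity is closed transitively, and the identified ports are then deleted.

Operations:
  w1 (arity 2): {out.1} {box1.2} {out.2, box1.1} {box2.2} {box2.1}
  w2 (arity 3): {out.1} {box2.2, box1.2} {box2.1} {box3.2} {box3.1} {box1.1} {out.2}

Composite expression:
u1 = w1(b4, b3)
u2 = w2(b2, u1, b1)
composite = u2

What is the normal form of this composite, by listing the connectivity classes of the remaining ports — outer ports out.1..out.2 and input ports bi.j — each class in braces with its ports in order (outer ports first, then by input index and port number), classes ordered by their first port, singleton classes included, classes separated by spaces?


Reachability decides: close wires over w2-identified ports.
w1 over (b4, b3) gives {out.1} {out.2, b4.1} {b3.1} {b3.2} {b4.2}, out.j being that stage's outer ports
w2 over (b2, b4, b3, b1) gives {out.1} {out.2} {b1.1} {b1.2} {b2.1} {b2.2, b4.1} {b3.1} {b3.2} {b4.2}, out.j being that stage's outer ports

{out.1} {out.2} {b1.1} {b1.2} {b2.1} {b2.2, b4.1} {b3.1} {b3.2} {b4.2}


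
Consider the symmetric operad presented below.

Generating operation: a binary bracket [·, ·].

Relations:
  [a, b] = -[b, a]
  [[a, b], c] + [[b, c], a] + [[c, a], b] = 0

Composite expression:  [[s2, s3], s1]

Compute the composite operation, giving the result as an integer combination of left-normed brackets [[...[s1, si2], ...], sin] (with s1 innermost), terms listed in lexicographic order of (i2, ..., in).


-[[s1, s2], s3] + [[s1, s3], s2]


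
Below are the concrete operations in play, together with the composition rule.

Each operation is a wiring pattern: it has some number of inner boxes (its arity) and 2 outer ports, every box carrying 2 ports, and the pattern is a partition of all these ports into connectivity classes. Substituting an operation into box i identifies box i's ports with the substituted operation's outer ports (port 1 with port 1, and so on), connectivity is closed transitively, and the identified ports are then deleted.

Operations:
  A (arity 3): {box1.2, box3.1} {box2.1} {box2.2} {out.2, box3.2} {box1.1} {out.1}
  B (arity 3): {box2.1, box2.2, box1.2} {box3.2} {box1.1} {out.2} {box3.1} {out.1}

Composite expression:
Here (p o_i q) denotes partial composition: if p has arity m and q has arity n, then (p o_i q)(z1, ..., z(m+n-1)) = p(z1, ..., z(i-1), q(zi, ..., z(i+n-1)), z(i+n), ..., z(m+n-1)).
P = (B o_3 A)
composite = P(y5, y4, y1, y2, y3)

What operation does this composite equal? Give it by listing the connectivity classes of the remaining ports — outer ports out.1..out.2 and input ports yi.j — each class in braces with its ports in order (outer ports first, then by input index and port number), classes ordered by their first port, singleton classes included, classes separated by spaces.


{out.1} {out.2} {y1.1} {y1.2, y3.1} {y2.1} {y2.2} {y3.2} {y4.1, y4.2, y5.2} {y5.1}

Connectivity passes through glued B-boundaries; trace each wire chain.
A over (y1, y2, y3) gives {out.1} {out.2, y3.2} {y1.1} {y1.2, y3.1} {y2.1} {y2.2}, out.j being that stage's outer ports
B over (y5, y4, y1, y2, y3) gives {out.1} {out.2} {y1.1} {y1.2, y3.1} {y2.1} {y2.2} {y3.2} {y4.1, y4.2, y5.2} {y5.1}, out.j being that stage's outer ports


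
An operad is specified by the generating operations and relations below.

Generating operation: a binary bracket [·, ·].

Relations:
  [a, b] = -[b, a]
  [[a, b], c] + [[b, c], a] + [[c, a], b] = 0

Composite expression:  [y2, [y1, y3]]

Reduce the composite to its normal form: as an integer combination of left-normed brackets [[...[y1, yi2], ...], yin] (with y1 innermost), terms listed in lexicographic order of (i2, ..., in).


-[[y1, y3], y2]

Skip Jacobi rewriting: expand, keep y1-initial words, read off terms.
Composite bracket: [y2, [y1, y3]]
Applying ab - ba throughout gives 4 signed words (2^2 = 4).
Keep just the words that open with y1:
  the word y1y3y2 carries sign -1 and contributes -[[y1, y3], y2]


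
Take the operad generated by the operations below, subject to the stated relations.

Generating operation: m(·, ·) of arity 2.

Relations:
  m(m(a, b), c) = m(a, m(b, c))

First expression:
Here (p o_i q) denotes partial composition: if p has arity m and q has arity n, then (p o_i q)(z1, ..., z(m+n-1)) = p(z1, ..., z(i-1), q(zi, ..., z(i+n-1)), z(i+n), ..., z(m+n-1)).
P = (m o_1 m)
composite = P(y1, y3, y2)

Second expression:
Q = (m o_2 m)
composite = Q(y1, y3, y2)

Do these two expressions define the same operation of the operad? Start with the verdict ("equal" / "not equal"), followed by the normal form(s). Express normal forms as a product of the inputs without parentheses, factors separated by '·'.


In normal form, the first expression is y1 · y3 · y2
In normal form, the second expression is y1 · y3 · y2
Both agree, so they are equal.

equal; the common form is y1 · y3 · y2


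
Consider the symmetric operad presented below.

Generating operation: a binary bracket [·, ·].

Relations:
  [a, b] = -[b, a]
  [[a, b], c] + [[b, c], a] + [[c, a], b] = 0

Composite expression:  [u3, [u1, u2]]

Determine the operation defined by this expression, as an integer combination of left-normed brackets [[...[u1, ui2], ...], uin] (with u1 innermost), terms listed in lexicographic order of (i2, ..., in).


Antisymmetry and Jacobi reduce to u1-anchored left-normed brackets.
Composite bracket: [u3, [u1, u2]]
Expanding via [a, b] = ab - ba: 4 signed words (2^2 = 4).
The u1-initial words carry the normal form:
  sign of u1u2u3 is -1, so it contributes -[[u1, u2], u3]

-[[u1, u2], u3]


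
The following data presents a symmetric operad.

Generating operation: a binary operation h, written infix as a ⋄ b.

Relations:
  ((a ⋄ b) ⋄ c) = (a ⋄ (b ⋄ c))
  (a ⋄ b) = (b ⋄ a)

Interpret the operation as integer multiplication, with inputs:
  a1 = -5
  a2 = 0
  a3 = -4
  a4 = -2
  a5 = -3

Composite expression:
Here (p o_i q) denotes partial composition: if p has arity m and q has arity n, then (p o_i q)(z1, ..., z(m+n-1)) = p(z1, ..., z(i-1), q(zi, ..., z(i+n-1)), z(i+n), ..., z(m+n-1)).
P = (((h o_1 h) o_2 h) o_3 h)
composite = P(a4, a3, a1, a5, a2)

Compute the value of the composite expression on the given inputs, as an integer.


0

(a1 ⋄ a5) = 15
(a3 ⋄ (a1 ⋄ a5)) = -60
(a4 ⋄ (a3 ⋄ (a1 ⋄ a5))) = 120
((a4 ⋄ (a3 ⋄ (a1 ⋄ a5))) ⋄ a2) = 0


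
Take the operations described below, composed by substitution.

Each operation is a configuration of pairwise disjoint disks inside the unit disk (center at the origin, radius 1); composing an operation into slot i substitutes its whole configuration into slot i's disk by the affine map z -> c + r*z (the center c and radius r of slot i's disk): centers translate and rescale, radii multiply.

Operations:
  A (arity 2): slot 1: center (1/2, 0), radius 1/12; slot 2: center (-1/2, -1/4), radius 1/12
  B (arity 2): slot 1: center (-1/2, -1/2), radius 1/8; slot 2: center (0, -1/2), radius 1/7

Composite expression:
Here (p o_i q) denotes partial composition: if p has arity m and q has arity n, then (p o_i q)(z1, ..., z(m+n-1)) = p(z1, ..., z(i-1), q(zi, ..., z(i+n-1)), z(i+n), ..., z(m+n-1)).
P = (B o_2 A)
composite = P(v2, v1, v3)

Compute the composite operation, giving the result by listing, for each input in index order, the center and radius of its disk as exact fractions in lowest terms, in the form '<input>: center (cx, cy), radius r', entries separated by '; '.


Follow each v-input down from B: c' goes to c + r*c', radius to r*r'.
v2 passes through 1 substitution, ending at center (-1/2, -1/2), radius 1/8
v1 passes through 2 substitutions, ending at center (1/14, -1/2), radius 1/84
v3 passes through 2 substitutions, ending at center (-1/14, -15/28), radius 1/84

v1: center (1/14, -1/2), radius 1/84; v2: center (-1/2, -1/2), radius 1/8; v3: center (-1/14, -15/28), radius 1/84


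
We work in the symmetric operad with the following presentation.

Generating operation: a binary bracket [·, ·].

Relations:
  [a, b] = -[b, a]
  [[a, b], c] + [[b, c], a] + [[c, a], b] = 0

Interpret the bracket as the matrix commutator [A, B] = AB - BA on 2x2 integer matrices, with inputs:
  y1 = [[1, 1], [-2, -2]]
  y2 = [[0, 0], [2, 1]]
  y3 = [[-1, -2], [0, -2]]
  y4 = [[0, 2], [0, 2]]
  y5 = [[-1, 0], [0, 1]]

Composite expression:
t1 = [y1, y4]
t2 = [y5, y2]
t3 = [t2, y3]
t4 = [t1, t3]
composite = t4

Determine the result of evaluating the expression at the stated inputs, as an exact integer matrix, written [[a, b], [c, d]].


[y1, y4] = [[4, 8], [4, -4]]
[y5, y2] = [[0, 0], [4, 0]]
[[y5, y2], y3] = [[8, 0], [4, -8]]
[[y1, y4], [[y5, y2], y3]] = [[32, -128], [32, -32]]

[[32, -128], [32, -32]]


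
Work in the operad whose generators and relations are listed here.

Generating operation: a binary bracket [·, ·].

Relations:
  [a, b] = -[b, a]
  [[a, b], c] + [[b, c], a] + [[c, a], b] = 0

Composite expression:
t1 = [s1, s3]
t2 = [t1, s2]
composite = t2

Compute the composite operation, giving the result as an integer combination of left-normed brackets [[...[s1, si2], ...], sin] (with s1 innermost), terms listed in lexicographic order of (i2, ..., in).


[[s1, s3], s2]

Left-normed coefficients sit on the s1-initial expansion words.
Composite bracket: [[s1, s3], s2]
Full expansion: 4 signed words from ab - ba (2^2 = 4).
Collect the words opening with s1:
  from s1s3s2, sign +1: term +[[s1, s3], s2]


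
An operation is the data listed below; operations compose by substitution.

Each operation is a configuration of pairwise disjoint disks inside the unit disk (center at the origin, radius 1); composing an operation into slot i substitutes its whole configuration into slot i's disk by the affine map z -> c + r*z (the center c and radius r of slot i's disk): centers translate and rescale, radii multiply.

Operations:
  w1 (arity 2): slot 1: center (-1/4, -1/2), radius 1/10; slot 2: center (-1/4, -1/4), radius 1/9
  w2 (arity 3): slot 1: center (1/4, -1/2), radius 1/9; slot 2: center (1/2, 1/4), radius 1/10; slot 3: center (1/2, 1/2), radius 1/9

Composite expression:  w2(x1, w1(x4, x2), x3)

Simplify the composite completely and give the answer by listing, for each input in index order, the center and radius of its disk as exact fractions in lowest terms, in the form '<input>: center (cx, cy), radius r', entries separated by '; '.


x1: center (1/4, -1/2), radius 1/9; x2: center (19/40, 9/40), radius 1/90; x3: center (1/2, 1/2), radius 1/9; x4: center (19/40, 1/5), radius 1/100


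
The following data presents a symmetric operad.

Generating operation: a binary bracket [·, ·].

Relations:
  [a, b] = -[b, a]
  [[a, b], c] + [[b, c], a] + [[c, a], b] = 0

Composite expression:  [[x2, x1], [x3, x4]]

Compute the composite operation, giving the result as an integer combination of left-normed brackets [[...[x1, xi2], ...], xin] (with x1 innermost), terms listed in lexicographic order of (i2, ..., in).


Expand each bracket as ab - ba; the x1-initial words give the coefficients.
Composite bracket: [[x2, x1], [x3, x4]]
Under [a, b] = ab - ba we get 8 signed associative words (2^3 = 8).
Coefficients come from the x1-initial words:
  x1x2x3x4 (sign -1) contributes -[[[x1, x2], x3], x4]
  x1x2x4x3 (sign +1) contributes +[[[x1, x2], x4], x3]

-[[[x1, x2], x3], x4] + [[[x1, x2], x4], x3]


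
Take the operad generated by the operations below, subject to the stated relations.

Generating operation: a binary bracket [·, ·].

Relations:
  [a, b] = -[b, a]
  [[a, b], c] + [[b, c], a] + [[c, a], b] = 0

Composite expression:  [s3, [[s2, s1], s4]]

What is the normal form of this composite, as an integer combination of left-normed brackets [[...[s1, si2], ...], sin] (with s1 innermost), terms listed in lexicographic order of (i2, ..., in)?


Left-normed coefficients sit on the s1-initial expansion words.
Composite bracket: [s3, [[s2, s1], s4]]
Under [a, b] = ab - ba we get 8 signed associative words (2^3 = 8).
Coefficients come from the s1-initial words:
  the word s1s2s4s3 carries sign +1 and contributes +[[[s1, s2], s4], s3]

[[[s1, s2], s4], s3]


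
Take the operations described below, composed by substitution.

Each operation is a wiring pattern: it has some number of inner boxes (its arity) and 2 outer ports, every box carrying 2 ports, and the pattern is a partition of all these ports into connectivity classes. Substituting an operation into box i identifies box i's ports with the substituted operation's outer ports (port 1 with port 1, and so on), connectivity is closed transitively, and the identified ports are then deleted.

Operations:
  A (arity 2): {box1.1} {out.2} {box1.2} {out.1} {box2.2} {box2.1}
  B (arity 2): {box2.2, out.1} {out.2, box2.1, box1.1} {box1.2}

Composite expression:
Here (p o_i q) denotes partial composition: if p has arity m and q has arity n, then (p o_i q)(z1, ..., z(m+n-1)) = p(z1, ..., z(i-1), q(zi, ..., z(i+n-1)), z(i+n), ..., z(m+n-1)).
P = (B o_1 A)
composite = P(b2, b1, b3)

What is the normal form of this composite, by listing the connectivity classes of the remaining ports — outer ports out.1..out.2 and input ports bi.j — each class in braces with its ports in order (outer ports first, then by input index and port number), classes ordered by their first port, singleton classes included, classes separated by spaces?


{out.1, b3.2} {out.2, b3.1} {b1.1} {b1.2} {b2.1} {b2.2}

Connectivity passes through glued B-boundaries; trace each wire chain.
the subtree at A composes to {out.1} {out.2} {b1.1} {b1.2} {b2.1} {b2.2} on (b2, b1); out.j = own outer ports
the subtree at B composes to {out.1, b3.2} {out.2, b3.1} {b1.1} {b1.2} {b2.1} {b2.2} on (b2, b1, b3); out.j = own outer ports


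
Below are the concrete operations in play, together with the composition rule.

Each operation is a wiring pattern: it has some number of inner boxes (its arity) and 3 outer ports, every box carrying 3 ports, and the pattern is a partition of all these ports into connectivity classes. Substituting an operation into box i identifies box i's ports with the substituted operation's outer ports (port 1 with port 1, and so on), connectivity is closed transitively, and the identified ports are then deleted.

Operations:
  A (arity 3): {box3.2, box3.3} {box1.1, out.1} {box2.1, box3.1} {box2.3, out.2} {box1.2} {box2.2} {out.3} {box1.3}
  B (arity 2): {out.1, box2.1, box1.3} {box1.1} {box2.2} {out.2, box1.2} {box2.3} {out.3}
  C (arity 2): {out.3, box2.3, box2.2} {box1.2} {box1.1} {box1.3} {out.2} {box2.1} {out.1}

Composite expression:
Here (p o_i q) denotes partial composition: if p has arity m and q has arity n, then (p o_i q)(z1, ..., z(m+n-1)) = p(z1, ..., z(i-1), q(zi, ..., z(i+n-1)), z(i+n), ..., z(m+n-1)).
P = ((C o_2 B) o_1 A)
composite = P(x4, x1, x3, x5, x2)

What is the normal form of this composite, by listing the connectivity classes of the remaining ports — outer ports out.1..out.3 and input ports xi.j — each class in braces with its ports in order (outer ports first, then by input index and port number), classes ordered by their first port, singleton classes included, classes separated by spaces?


Treat the ports identified at C as solder joints: merge, then drop.
stage A: inputs (x4, x1, x3), connectivity {out.1, x4.1} {out.2, x1.3} {out.3} {x1.1, x3.1} {x1.2} {x3.2, x3.3} {x4.2} {x4.3}, out.j its boundary
stage B: inputs (x5, x2), connectivity {out.1, x2.1, x5.3} {out.2, x5.2} {out.3} {x2.2} {x2.3} {x5.1}, out.j its boundary
stage C: inputs (x4, x1, x3, x5, x2), connectivity {out.1} {out.2} {out.3, x5.2} {x1.1, x3.1} {x1.2} {x1.3} {x2.1, x5.3} {x2.2} {x2.3} {x3.2, x3.3} {x4.1} {x4.2} {x4.3} {x5.1}, out.j its boundary

{out.1} {out.2} {out.3, x5.2} {x1.1, x3.1} {x1.2} {x1.3} {x2.1, x5.3} {x2.2} {x2.3} {x3.2, x3.3} {x4.1} {x4.2} {x4.3} {x5.1}


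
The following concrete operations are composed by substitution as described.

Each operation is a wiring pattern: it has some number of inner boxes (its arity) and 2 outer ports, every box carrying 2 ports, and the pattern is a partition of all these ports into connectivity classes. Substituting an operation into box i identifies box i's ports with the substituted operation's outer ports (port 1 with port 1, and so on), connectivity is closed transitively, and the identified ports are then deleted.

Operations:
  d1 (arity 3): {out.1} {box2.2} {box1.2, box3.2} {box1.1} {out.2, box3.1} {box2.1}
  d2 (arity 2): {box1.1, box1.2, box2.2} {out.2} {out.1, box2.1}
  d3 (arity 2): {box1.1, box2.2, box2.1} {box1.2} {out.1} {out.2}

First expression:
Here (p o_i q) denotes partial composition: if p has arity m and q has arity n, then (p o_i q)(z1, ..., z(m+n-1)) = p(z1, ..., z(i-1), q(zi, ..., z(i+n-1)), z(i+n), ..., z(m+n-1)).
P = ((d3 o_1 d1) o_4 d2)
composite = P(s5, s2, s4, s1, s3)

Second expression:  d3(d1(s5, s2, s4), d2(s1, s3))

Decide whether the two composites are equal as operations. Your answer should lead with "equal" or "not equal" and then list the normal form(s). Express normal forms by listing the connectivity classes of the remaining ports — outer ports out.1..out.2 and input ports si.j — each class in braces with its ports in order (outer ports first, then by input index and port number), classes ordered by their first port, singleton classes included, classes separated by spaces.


equal; the common form is {out.1} {out.2} {s1.1, s1.2, s3.2} {s2.1} {s2.2} {s3.1} {s4.1} {s4.2, s5.2} {s5.1}

The first expression reduces to {out.1} {out.2} {s1.1, s1.2, s3.2} {s2.1} {s2.2} {s3.1} {s4.1} {s4.2, s5.2} {s5.1}
The second expression reduces to {out.1} {out.2} {s1.1, s1.2, s3.2} {s2.1} {s2.2} {s3.1} {s4.1} {s4.2, s5.2} {s5.1}
Identical normal forms: equal.


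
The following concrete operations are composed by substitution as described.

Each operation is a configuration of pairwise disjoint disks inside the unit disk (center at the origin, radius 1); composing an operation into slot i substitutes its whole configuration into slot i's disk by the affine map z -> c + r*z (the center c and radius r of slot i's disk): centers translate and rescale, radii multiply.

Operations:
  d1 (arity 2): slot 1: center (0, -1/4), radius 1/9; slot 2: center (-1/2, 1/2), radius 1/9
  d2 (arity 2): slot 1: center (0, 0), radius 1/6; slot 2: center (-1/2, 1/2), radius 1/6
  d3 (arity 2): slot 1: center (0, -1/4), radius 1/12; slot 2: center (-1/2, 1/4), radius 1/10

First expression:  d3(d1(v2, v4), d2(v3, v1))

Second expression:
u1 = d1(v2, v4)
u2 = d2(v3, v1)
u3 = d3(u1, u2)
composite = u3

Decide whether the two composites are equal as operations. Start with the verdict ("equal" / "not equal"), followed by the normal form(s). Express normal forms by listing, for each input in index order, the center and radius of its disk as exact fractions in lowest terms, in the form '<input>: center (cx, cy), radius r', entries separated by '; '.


equal; both compose to v1: center (-11/20, 3/10), radius 1/60; v2: center (0, -13/48), radius 1/108; v3: center (-1/2, 1/4), radius 1/60; v4: center (-1/24, -5/24), radius 1/108

In normal form, the first expression is v1: center (-11/20, 3/10), radius 1/60; v2: center (0, -13/48), radius 1/108; v3: center (-1/2, 1/4), radius 1/60; v4: center (-1/24, -5/24), radius 1/108
In normal form, the second expression is v1: center (-11/20, 3/10), radius 1/60; v2: center (0, -13/48), radius 1/108; v3: center (-1/2, 1/4), radius 1/60; v4: center (-1/24, -5/24), radius 1/108
Both agree, so they are equal.


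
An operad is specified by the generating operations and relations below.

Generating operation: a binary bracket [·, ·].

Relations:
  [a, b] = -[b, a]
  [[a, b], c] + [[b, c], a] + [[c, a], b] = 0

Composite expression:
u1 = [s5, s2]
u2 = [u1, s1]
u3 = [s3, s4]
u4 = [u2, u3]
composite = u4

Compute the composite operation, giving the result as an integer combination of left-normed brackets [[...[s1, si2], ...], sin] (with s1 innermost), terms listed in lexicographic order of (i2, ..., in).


Left-normed coefficients sit on the s1-initial expansion words.
Composite bracket: [[[s5, s2], s1], [s3, s4]]
The bracket unfolds into 16 signed words via [a, b] = ab - ba (2^4 = 16).
The s1-initial words carry the normal form:
  s1s2s5s3s4 appears with sign +1, giving the term +[[[[s1, s2], s5], s3], s4]
  s1s2s5s4s3 appears with sign -1, giving the term -[[[[s1, s2], s5], s4], s3]
  s1s5s2s3s4 appears with sign -1, giving the term -[[[[s1, s5], s2], s3], s4]
  s1s5s2s4s3 appears with sign +1, giving the term +[[[[s1, s5], s2], s4], s3]

[[[[s1, s2], s5], s3], s4] - [[[[s1, s2], s5], s4], s3] - [[[[s1, s5], s2], s3], s4] + [[[[s1, s5], s2], s4], s3]


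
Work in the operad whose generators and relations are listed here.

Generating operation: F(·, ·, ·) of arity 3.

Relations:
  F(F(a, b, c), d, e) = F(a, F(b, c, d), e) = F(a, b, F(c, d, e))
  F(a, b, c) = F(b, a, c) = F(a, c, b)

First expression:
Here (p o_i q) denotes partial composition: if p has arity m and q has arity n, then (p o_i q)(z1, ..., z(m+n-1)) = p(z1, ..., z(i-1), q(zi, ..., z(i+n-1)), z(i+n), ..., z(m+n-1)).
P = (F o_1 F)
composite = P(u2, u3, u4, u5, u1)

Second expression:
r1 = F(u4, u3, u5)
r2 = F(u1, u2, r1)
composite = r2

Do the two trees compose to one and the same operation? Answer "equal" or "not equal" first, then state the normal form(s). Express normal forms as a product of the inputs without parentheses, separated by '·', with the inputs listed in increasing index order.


The first expression, normalized: u1 · u2 · u3 · u4 · u5
The second expression, normalized: u1 · u2 · u3 · u4 · u5
Same normal form: equal.

equal — both sides give u1 · u2 · u3 · u4 · u5
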